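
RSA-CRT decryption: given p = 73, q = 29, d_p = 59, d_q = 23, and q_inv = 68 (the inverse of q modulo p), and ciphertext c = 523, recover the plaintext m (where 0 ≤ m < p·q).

755

m₁ = c^(d_p) mod p: c ≡ 12 (mod 73), and 12^59 mod 73 = 25.
m₂ = c^(d_q) mod q: c ≡ 1 (mod 29), and 1^23 mod 29 = 1.
h = q_inv·(m₁ − m₂) mod p = 68·(25 − 1) mod 73 = 26.
m = m₂ + h·q = 1 + 26·29 = 755.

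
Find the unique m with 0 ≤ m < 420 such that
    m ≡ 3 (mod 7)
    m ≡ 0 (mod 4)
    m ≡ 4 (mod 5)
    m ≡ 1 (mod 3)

304

From m ≡ 3 (mod 7) write m = 3 + 7t. Substituting into m ≡ 0 (mod 4) gives 7t ≡ 1 (mod 4), and since 3⁻¹ ≡ 3 (mod 4), t ≡ 3. Hence m ≡ 3 + 7·3 = 24 (mod 28).
From m ≡ 24 (mod 28) write m = 24 + 28t. Substituting into m ≡ 4 (mod 5) gives 28t ≡ 0 (mod 5), and since 3⁻¹ ≡ 2 (mod 5), t ≡ 0. Hence m ≡ 24 + 28·0 = 24 (mod 140).
From m ≡ 24 (mod 140) write m = 24 + 140t. Substituting into m ≡ 1 (mod 3) gives 140t ≡ 1 (mod 3), and since 2⁻¹ ≡ 2 (mod 3), t ≡ 2. Hence m ≡ 24 + 140·2 = 304 (mod 420).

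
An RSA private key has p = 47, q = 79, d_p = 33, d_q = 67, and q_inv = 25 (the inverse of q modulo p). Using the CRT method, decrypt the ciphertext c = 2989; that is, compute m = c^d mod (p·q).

m₁ = c^(d_p) mod p: c ≡ 28 (mod 47), and 28^33 mod 47 = 4.
m₂ = c^(d_q) mod q: c ≡ 66 (mod 79), and 66^67 mod 79 = 63.
h = q_inv·(m₁ − m₂) mod p = 25·(4 − 63) mod 47 = 29.
m = m₂ + h·q = 63 + 29·79 = 2354.

2354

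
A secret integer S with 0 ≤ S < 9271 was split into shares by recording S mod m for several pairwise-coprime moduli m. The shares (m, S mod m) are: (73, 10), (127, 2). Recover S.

4828

Combine the congruences pairwise.
From S ≡ 10 (mod 73) write S = 10 + 73t. Substituting into S ≡ 2 (mod 127) gives 73t ≡ 119 (mod 127), and since 73⁻¹ ≡ 87 (mod 127), t ≡ 66. Hence S ≡ 10 + 73·66 = 4828 (mod 9271).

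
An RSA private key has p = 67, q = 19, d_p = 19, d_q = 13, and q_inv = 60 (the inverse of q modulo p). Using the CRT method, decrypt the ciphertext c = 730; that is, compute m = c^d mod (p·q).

m₁ = c^(d_p) mod p: c ≡ 60 (mod 67), and 60^19 mod 67 = 55.
m₂ = c^(d_q) mod q: c ≡ 8 (mod 19), and 8^13 mod 19 = 8.
h = q_inv·(m₁ − m₂) mod p = 60·(55 − 8) mod 67 = 6.
m = m₂ + h·q = 8 + 6·19 = 122.

122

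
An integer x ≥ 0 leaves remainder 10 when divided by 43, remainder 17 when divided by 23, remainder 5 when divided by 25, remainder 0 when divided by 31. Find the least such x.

From x ≡ 10 (mod 43) write x = 10 + 43t. Substituting into x ≡ 17 (mod 23) gives 43t ≡ 7 (mod 23), and since 20⁻¹ ≡ 15 (mod 23), t ≡ 13. Hence x ≡ 10 + 43·13 = 569 (mod 989).
From x ≡ 569 (mod 989) write x = 569 + 989t. Substituting into x ≡ 5 (mod 25) gives 989t ≡ 11 (mod 25), and since 14⁻¹ ≡ 9 (mod 25), t ≡ 24. Hence x ≡ 569 + 989·24 = 24305 (mod 24725).
From x ≡ 24305 (mod 24725) write x = 24305 + 24725t. Substituting into x ≡ 0 (mod 31) gives 24725t ≡ 30 (mod 31), and since 18⁻¹ ≡ 19 (mod 31), t ≡ 12. Hence x ≡ 24305 + 24725·12 = 321005 (mod 766475).

321005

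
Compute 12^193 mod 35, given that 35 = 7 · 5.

Mod 7: 12 ≡ 5; by Fermat, exponent reduces to 193 mod 6 = 1; 5^1 ≡ 5 (mod 7).
Mod 5: 12 ≡ 2; by Fermat, exponent reduces to 193 mod 4 = 1; 2^1 ≡ 2 (mod 5).
Combine by CRT: x ≡ 5 (mod 7), x ≡ 2 (mod 5) ⇒ x ≡ 12 (mod 35).

12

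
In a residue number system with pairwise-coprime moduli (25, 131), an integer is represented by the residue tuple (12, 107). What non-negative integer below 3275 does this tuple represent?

762

Combine the congruences pairwise.
From x ≡ 12 (mod 25) write x = 12 + 25t. Substituting into x ≡ 107 (mod 131) gives 25t ≡ 95 (mod 131), and since 25⁻¹ ≡ 21 (mod 131), t ≡ 30. Hence x ≡ 12 + 25·30 = 762 (mod 3275).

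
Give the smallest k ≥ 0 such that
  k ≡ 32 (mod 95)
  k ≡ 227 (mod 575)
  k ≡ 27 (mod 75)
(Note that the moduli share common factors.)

gcd(95, 575) = 5 and 5 | (227 − 32), so the pair is consistent; merging gives k ≡ 10577 (mod 10925), where 10925 = lcm(95, 575).
gcd(10925, 75) = 25 and 25 | (27 − 10577), so the pair is consistent; merging gives k ≡ 32427 (mod 32775), where 32775 = lcm(10925, 75).
The solution is unique modulo lcm(95, 575, 75) = 32775.

32427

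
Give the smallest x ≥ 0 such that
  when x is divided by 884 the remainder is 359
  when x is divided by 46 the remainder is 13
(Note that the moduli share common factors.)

14503

gcd(884, 46) = 2 and 2 | (13 − 359), so the pair is consistent; merging gives x ≡ 14503 (mod 20332), where 20332 = lcm(884, 46).
The solution is unique modulo lcm(884, 46) = 20332.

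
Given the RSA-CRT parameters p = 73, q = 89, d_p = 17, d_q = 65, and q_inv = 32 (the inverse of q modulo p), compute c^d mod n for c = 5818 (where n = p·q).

4066

m₁ = c^(d_p) mod p: c ≡ 51 (mod 73), and 51^17 mod 73 = 51.
m₂ = c^(d_q) mod q: c ≡ 33 (mod 89), and 33^65 mod 89 = 61.
h = q_inv·(m₁ − m₂) mod p = 32·(51 − 61) mod 73 = 45.
m = m₂ + h·q = 61 + 45·89 = 4066.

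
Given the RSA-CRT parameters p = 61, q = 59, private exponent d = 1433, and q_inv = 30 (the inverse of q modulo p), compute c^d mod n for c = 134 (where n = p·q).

2700

d_p = d mod (p−1) = 1433 mod 60 = 53; d_q = d mod (q−1) = 41.
m₁ = c^(d_p) mod p: c ≡ 12 (mod 61), and 12^53 mod 61 = 16.
m₂ = c^(d_q) mod q: c ≡ 16 (mod 59), and 16^41 mod 59 = 45.
h = q_inv·(m₁ − m₂) mod p = 30·(16 − 45) mod 61 = 45.
m = m₂ + h·q = 45 + 45·59 = 2700.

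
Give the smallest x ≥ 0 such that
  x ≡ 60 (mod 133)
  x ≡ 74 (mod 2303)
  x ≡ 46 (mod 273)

gcd(133, 2303) = 7 and 7 | (74 − 60), so the pair is consistent; merging gives x ≡ 13892 (mod 43757), where 43757 = lcm(133, 2303).
gcd(43757, 273) = 7 and 7 | (46 − 13892), so the pair is consistent; merging gives x ≡ 57649 (mod 1706523), where 1706523 = lcm(43757, 273).
The solution is unique modulo lcm(133, 2303, 273) = 1706523.

57649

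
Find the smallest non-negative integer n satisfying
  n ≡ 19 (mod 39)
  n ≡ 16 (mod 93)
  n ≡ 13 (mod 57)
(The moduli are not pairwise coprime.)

gcd(39, 93) = 3 and 3 | (16 − 19), so the pair is consistent; merging gives n ≡ 760 (mod 1209), where 1209 = lcm(39, 93).
gcd(1209, 57) = 3 and 3 | (13 − 760), so the pair is consistent; merging gives n ≡ 11641 (mod 22971), where 22971 = lcm(1209, 57).
The solution is unique modulo lcm(39, 93, 57) = 22971.

11641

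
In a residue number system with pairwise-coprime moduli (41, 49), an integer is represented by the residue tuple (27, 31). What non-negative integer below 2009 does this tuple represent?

1011

Combine the congruences pairwise.
From x ≡ 27 (mod 41) write x = 27 + 41t. Substituting into x ≡ 31 (mod 49) gives 41t ≡ 4 (mod 49), and since 41⁻¹ ≡ 6 (mod 49), t ≡ 24. Hence x ≡ 27 + 41·24 = 1011 (mod 2009).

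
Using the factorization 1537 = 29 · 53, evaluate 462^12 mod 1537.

152

Mod 29: 462 ≡ 27; 27^12 ≡ 7 (mod 29).
Mod 53: 462 ≡ 38; 38^12 ≡ 46 (mod 53).
Combine by CRT: x ≡ 7 (mod 29), x ≡ 46 (mod 53) ⇒ x ≡ 152 (mod 1537).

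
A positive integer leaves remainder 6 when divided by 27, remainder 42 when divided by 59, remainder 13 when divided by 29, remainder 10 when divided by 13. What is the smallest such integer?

Combine the congruences pairwise.
From x ≡ 6 (mod 27) write x = 6 + 27t. Substituting into x ≡ 42 (mod 59) gives 27t ≡ 36 (mod 59), and since 27⁻¹ ≡ 35 (mod 59), t ≡ 21. Hence x ≡ 6 + 27·21 = 573 (mod 1593).
From x ≡ 573 (mod 1593) write x = 573 + 1593t. Substituting into x ≡ 13 (mod 29) gives 1593t ≡ 20 (mod 29), and since 27⁻¹ ≡ 14 (mod 29), t ≡ 19. Hence x ≡ 573 + 1593·19 = 30840 (mod 46197).
From x ≡ 30840 (mod 46197) write x = 30840 + 46197t. Substituting into x ≡ 10 (mod 13) gives 46197t ≡ 6 (mod 13), and since 8⁻¹ ≡ 5 (mod 13), t ≡ 4. Hence x ≡ 30840 + 46197·4 = 215628 (mod 600561).

215628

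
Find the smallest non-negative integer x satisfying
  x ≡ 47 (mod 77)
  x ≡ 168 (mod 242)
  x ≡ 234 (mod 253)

Combine the congruences pairwise.
gcd(77, 242) = 11 and 11 | (168 − 47), so the pair is consistent; merging gives x ≡ 894 (mod 1694), where 1694 = lcm(77, 242).
gcd(1694, 253) = 11 and 11 | (234 − 894), so the pair is consistent; merging gives x ≡ 4282 (mod 38962), where 38962 = lcm(1694, 253).
The solution is unique modulo lcm(77, 242, 253) = 38962.

4282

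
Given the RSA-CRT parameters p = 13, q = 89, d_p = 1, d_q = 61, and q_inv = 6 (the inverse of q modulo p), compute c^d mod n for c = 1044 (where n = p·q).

m₁ = c^(d_p) mod p: c ≡ 4 (mod 13), and 4^1 mod 13 = 4.
m₂ = c^(d_q) mod q: c ≡ 65 (mod 89), and 65^61 mod 89 = 56.
h = q_inv·(m₁ − m₂) mod p = 6·(4 − 56) mod 13 = 0.
m = m₂ + h·q = 56 + 0·89 = 56.

56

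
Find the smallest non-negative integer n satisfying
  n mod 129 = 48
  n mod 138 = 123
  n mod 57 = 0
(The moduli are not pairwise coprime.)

18753

Combine the congruences pairwise.
gcd(129, 138) = 3 and 3 | (123 − 48), so the pair is consistent; merging gives n ≡ 951 (mod 5934), where 5934 = lcm(129, 138).
gcd(5934, 57) = 3 and 3 | (0 − 951), so the pair is consistent; merging gives n ≡ 18753 (mod 112746), where 112746 = lcm(5934, 57).
The solution is unique modulo lcm(129, 138, 57) = 112746.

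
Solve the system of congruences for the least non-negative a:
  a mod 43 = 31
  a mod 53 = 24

From a ≡ 31 (mod 43) write a = 31 + 43t. Substituting into a ≡ 24 (mod 53) gives 43t ≡ 46 (mod 53), and since 43⁻¹ ≡ 37 (mod 53), t ≡ 6. Hence a ≡ 31 + 43·6 = 289 (mod 2279).

289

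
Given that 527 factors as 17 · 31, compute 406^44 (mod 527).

475

Mod 17: 406 ≡ 15; by Fermat, exponent reduces to 44 mod 16 = 12; 15^12 ≡ 16 (mod 17).
Mod 31: 406 ≡ 3; by Fermat, exponent reduces to 44 mod 30 = 14; 3^14 ≡ 10 (mod 31).
Combine by CRT: x ≡ 16 (mod 17), x ≡ 10 (mod 31) ⇒ x ≡ 475 (mod 527).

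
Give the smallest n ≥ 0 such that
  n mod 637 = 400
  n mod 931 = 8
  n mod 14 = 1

Combine the congruences pairwise.
gcd(637, 931) = 49 and 49 | (8 − 400), so the pair is consistent; merging gives n ≡ 9318 (mod 12103), where 12103 = lcm(637, 931).
gcd(12103, 14) = 7 and 7 | (1 − 9318), so the pair is consistent; merging gives n ≡ 21421 (mod 24206), where 24206 = lcm(12103, 14).
The solution is unique modulo lcm(637, 931, 14) = 24206.

21421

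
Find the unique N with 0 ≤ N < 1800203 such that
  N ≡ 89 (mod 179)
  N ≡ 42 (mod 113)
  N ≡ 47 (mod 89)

789121

The moduli are pairwise coprime; M = 179·113·89 = 1800203.
M/179 = 10057; 10057 ≡ 33 (mod 179); 33·38 ≡ 1, so inverse 38.
M/113 = 15931; 15931 ≡ 111 (mod 113); 111·56 ≡ 1, so inverse 56.
M/89 = 20227; 20227 ≡ 24 (mod 89); 24·26 ≡ 1, so inverse 26.
N ≡ 89·10057·38 + 42·15931·56 + 47·20227·26 = 96199880.
96199880 mod 1800203 = 789121.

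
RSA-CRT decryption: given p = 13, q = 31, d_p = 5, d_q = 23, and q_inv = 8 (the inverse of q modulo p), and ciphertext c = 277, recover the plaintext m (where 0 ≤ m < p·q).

m₁ = c^(d_p) mod p: c ≡ 4 (mod 13), and 4^5 mod 13 = 10.
m₂ = c^(d_q) mod q: c ≡ 29 (mod 31), and 29^23 mod 31 = 23.
h = q_inv·(m₁ − m₂) mod p = 8·(10 − 23) mod 13 = 0.
m = m₂ + h·q = 23 + 0·31 = 23.

23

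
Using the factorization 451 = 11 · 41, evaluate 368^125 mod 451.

Mod 11: 368 ≡ 5; by Fermat, exponent reduces to 125 mod 10 = 5; 5^5 ≡ 1 (mod 11).
Mod 41: 368 ≡ 40; by Fermat, exponent reduces to 125 mod 40 = 5; 40^5 ≡ 40 (mod 41).
Combine by CRT: x ≡ 1 (mod 11), x ≡ 40 (mod 41) ⇒ x ≡ 122 (mod 451).

122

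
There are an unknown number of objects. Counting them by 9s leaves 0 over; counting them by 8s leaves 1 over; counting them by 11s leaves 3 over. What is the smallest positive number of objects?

729

The moduli are pairwise coprime; M = 9·8·11 = 792.
M/9 = 88; 88 ≡ 7 (mod 9); 7·4 ≡ 1, so inverse 4.
M/8 = 99; 99 ≡ 3 (mod 8); 3·3 ≡ 1, so inverse 3.
M/11 = 72; 72 ≡ 6 (mod 11); 6·2 ≡ 1, so inverse 2.
N ≡ 0·88·4 + 1·99·3 + 3·72·2 = 729.
729 mod 792 = 729.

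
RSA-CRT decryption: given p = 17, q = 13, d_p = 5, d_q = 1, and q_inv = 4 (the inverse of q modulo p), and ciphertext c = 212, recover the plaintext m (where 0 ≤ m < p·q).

43

m₁ = c^(d_p) mod p: c ≡ 8 (mod 17), and 8^5 mod 17 = 9.
m₂ = c^(d_q) mod q: c ≡ 4 (mod 13), and 4^1 mod 13 = 4.
h = q_inv·(m₁ − m₂) mod p = 4·(9 − 4) mod 17 = 3.
m = m₂ + h·q = 4 + 3·13 = 43.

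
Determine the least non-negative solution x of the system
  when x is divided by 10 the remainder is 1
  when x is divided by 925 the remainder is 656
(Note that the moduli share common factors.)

gcd(10, 925) = 5 and 5 | (656 − 1), so the pair is consistent; merging gives x ≡ 1581 (mod 1850), where 1850 = lcm(10, 925).
The solution is unique modulo lcm(10, 925) = 1850.

1581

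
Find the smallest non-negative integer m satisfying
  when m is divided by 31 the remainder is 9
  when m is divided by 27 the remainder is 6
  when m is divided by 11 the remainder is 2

From m ≡ 9 (mod 31) write m = 9 + 31t. Substituting into m ≡ 6 (mod 27) gives 31t ≡ 24 (mod 27), and since 4⁻¹ ≡ 7 (mod 27), t ≡ 6. Hence m ≡ 9 + 31·6 = 195 (mod 837).
From m ≡ 195 (mod 837) write m = 195 + 837t. Substituting into m ≡ 2 (mod 11) gives 837t ≡ 5 (mod 11), and since 1⁻¹ ≡ 1 (mod 11), t ≡ 5. Hence m ≡ 195 + 837·5 = 4380 (mod 9207).

4380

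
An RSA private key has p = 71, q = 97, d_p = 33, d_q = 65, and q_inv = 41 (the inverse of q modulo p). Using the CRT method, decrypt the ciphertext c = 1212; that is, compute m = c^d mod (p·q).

m₁ = c^(d_p) mod p: c ≡ 5 (mod 71), and 5^33 mod 71 = 54.
m₂ = c^(d_q) mod q: c ≡ 48 (mod 97), and 48^65 mod 97 = 31.
h = q_inv·(m₁ − m₂) mod p = 41·(54 − 31) mod 71 = 20.
m = m₂ + h·q = 31 + 20·97 = 1971.

1971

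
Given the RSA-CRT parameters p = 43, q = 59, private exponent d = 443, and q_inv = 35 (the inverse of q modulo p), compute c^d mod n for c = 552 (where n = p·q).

d_p = d mod (p−1) = 443 mod 42 = 23; d_q = d mod (q−1) = 37.
m₁ = c^(d_p) mod p: c ≡ 36 (mod 43), and 36^23 mod 43 = 6.
m₂ = c^(d_q) mod q: c ≡ 21 (mod 59), and 21^37 mod 59 = 53.
h = q_inv·(m₁ − m₂) mod p = 35·(6 − 53) mod 43 = 32.
m = m₂ + h·q = 53 + 32·59 = 1941.

1941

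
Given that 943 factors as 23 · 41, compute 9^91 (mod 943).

729

Mod 23: 9 ≡ 9; by Fermat, exponent reduces to 91 mod 22 = 3; 9^3 ≡ 16 (mod 23).
Mod 41: 9 ≡ 9; by Fermat, exponent reduces to 91 mod 40 = 11; 9^11 ≡ 32 (mod 41).
Combine by CRT: x ≡ 16 (mod 23), x ≡ 32 (mod 41) ⇒ x ≡ 729 (mod 943).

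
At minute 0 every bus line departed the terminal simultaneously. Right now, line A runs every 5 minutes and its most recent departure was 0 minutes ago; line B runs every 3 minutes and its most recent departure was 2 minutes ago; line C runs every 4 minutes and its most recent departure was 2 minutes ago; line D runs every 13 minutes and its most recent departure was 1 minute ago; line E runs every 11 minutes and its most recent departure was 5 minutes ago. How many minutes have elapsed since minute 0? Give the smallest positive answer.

170

From t ≡ 0 (mod 5) write t = 0 + 5s. Substituting into t ≡ 2 (mod 3) gives 5s ≡ 2 (mod 3), and since 2⁻¹ ≡ 2 (mod 3), s ≡ 1. Hence t ≡ 0 + 5·1 = 5 (mod 15).
From t ≡ 5 (mod 15) write t = 5 + 15s. Substituting into t ≡ 2 (mod 4) gives 15s ≡ 1 (mod 4), and since 3⁻¹ ≡ 3 (mod 4), s ≡ 3. Hence t ≡ 5 + 15·3 = 50 (mod 60).
From t ≡ 50 (mod 60) write t = 50 + 60s. Substituting into t ≡ 1 (mod 13) gives 60s ≡ 3 (mod 13), and since 8⁻¹ ≡ 5 (mod 13), s ≡ 2. Hence t ≡ 50 + 60·2 = 170 (mod 780).
From t ≡ 170 (mod 780) write t = 170 + 780s. Substituting into t ≡ 5 (mod 11) gives 780s ≡ 0 (mod 11), and since 10⁻¹ ≡ 10 (mod 11), s ≡ 0. Hence t ≡ 170 + 780·0 = 170 (mod 8580).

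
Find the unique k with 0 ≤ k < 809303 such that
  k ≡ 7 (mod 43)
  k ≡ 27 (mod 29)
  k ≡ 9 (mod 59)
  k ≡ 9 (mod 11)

432243

The moduli are pairwise coprime; N = 43·29·59·11 = 809303.
N/43 = 18821; 18821 ≡ 30 (mod 43); 30·33 ≡ 1, so inverse 33.
N/29 = 27907; 27907 ≡ 9 (mod 29); 9·13 ≡ 1, so inverse 13.
N/59 = 13717; 13717 ≡ 29 (mod 59); 29·57 ≡ 1, so inverse 57.
N/11 = 73573; 73573 ≡ 5 (mod 11); 5·9 ≡ 1, so inverse 9.
k ≡ 7·18821·33 + 27·27907·13 + 9·13717·57 + 9·73573·9 = 27139242.
27139242 mod 809303 = 432243.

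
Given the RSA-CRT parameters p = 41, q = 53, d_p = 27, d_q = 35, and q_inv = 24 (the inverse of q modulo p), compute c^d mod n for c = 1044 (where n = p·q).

1077

m₁ = c^(d_p) mod p: c ≡ 19 (mod 41), and 19^27 mod 41 = 11.
m₂ = c^(d_q) mod q: c ≡ 37 (mod 53), and 37^35 mod 53 = 17.
h = q_inv·(m₁ − m₂) mod p = 24·(11 − 17) mod 41 = 20.
m = m₂ + h·q = 17 + 20·53 = 1077.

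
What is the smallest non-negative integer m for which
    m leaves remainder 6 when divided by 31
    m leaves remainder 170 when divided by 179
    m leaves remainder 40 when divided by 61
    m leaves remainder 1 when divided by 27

From m ≡ 6 (mod 31) write m = 6 + 31t. Substituting into m ≡ 170 (mod 179) gives 31t ≡ 164 (mod 179), and since 31⁻¹ ≡ 52 (mod 179), t ≡ 115. Hence m ≡ 6 + 31·115 = 3571 (mod 5549).
From m ≡ 3571 (mod 5549) write m = 3571 + 5549t. Substituting into m ≡ 40 (mod 61) gives 5549t ≡ 7 (mod 61), and since 59⁻¹ ≡ 30 (mod 61), t ≡ 27. Hence m ≡ 3571 + 5549·27 = 153394 (mod 338489).
From m ≡ 153394 (mod 338489) write m = 153394 + 338489t. Substituting into m ≡ 1 (mod 27) gives 338489t ≡ 21 (mod 27), and since 17⁻¹ ≡ 8 (mod 27), t ≡ 6. Hence m ≡ 153394 + 338489·6 = 2184328 (mod 9139203).

2184328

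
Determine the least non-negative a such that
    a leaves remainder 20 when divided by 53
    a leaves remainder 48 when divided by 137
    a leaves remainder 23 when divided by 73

From a ≡ 20 (mod 53) write a = 20 + 53t. Substituting into a ≡ 48 (mod 137) gives 53t ≡ 28 (mod 137), and since 53⁻¹ ≡ 106 (mod 137), t ≡ 91. Hence a ≡ 20 + 53·91 = 4843 (mod 7261).
From a ≡ 4843 (mod 7261) write a = 4843 + 7261t. Substituting into a ≡ 23 (mod 73) gives 7261t ≡ 71 (mod 73), and since 34⁻¹ ≡ 58 (mod 73), t ≡ 30. Hence a ≡ 4843 + 7261·30 = 222673 (mod 530053).

222673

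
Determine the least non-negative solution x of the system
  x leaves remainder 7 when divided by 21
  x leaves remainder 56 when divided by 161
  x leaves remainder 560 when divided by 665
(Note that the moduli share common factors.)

Combine the congruences pairwise.
gcd(21, 161) = 7 and 7 | (56 − 7), so the pair is consistent; merging gives x ≡ 217 (mod 483), where 483 = lcm(21, 161).
gcd(483, 665) = 7 and 7 | (560 − 217), so the pair is consistent; merging gives x ≡ 15190 (mod 45885), where 45885 = lcm(483, 665).
The solution is unique modulo lcm(21, 161, 665) = 45885.

15190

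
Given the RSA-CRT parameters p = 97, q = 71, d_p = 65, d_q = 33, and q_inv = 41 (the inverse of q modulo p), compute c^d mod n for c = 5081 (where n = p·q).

5652

m₁ = c^(d_p) mod p: c ≡ 37 (mod 97), and 37^65 mod 97 = 26.
m₂ = c^(d_q) mod q: c ≡ 40 (mod 71), and 40^33 mod 71 = 43.
h = q_inv·(m₁ − m₂) mod p = 41·(26 − 43) mod 97 = 79.
m = m₂ + h·q = 43 + 79·71 = 5652.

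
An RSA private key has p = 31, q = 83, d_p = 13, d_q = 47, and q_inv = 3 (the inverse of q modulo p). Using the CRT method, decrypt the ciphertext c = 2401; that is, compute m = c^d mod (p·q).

m₁ = c^(d_p) mod p: c ≡ 14 (mod 31), and 14^13 mod 31 = 28.
m₂ = c^(d_q) mod q: c ≡ 77 (mod 83), and 77^47 mod 83 = 10.
h = q_inv·(m₁ − m₂) mod p = 3·(28 − 10) mod 31 = 23.
m = m₂ + h·q = 10 + 23·83 = 1919.

1919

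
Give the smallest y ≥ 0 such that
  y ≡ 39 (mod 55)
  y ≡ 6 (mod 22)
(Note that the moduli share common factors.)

gcd(55, 22) = 11 and 11 | (6 − 39), so the pair is consistent; merging gives y ≡ 94 (mod 110), where 110 = lcm(55, 22).
The solution is unique modulo lcm(55, 22) = 110.

94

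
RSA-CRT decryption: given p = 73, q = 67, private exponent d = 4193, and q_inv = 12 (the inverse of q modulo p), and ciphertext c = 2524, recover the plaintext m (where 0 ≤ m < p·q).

4541

d_p = d mod (p−1) = 4193 mod 72 = 17; d_q = d mod (q−1) = 35.
m₁ = c^(d_p) mod p: c ≡ 42 (mod 73), and 42^17 mod 73 = 15.
m₂ = c^(d_q) mod q: c ≡ 45 (mod 67), and 45^35 mod 67 = 52.
h = q_inv·(m₁ − m₂) mod p = 12·(15 − 52) mod 73 = 67.
m = m₂ + h·q = 52 + 67·67 = 4541.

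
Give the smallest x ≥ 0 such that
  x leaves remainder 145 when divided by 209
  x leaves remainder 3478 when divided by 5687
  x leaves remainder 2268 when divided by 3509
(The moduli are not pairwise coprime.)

gcd(209, 5687) = 11 and 11 | (3478 − 145), so the pair is consistent; merging gives x ≡ 31913 (mod 108053), where 108053 = lcm(209, 5687).
gcd(108053, 3509) = 121 and 121 | (2268 − 31913), so the pair is consistent; merging gives x ≡ 788284 (mod 3133537), where 3133537 = lcm(108053, 3509).
The solution is unique modulo lcm(209, 5687, 3509) = 3133537.

788284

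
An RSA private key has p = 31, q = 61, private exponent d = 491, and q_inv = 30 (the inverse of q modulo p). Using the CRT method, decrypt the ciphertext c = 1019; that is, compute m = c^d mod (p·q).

d_p = d mod (p−1) = 491 mod 30 = 11; d_q = d mod (q−1) = 11.
m₁ = c^(d_p) mod p: c ≡ 27 (mod 31), and 27^11 mod 31 = 27.
m₂ = c^(d_q) mod q: c ≡ 43 (mod 61), and 43^11 mod 61 = 51.
h = q_inv·(m₁ − m₂) mod p = 30·(27 − 51) mod 31 = 24.
m = m₂ + h·q = 51 + 24·61 = 1515.

1515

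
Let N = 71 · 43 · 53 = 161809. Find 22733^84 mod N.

Mod 71: 22733 ≡ 13; by Fermat, exponent reduces to 84 mod 70 = 14; 13^14 ≡ 25 (mod 71).
Mod 43: 22733 ≡ 29; since 42 | 84, by Fermat 29^84 ≡ 1 (mod 43).
Mod 53: 22733 ≡ 49; by Fermat, exponent reduces to 84 mod 52 = 32; 49^32 ≡ 15 (mod 53).
Combine by CRT: x ≡ 25 (mod 71), x ≡ 1 (mod 43), x ≡ 15 (mod 53) ⇒ x ≡ 152178 (mod 161809).

152178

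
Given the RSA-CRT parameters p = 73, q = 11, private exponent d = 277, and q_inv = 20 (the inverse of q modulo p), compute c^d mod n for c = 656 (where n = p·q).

72

d_p = d mod (p−1) = 277 mod 72 = 61; d_q = d mod (q−1) = 7.
m₁ = c^(d_p) mod p: c ≡ 72 (mod 73), and 72^61 mod 73 = 72.
m₂ = c^(d_q) mod q: c ≡ 7 (mod 11), and 7^7 mod 11 = 6.
h = q_inv·(m₁ − m₂) mod p = 20·(72 − 6) mod 73 = 6.
m = m₂ + h·q = 6 + 6·11 = 72.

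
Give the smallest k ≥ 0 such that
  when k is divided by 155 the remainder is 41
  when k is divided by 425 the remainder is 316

1591

gcd(155, 425) = 5 and 5 | (316 − 41), so the pair is consistent; merging gives k ≡ 1591 (mod 13175), where 13175 = lcm(155, 425).
The solution is unique modulo lcm(155, 425) = 13175.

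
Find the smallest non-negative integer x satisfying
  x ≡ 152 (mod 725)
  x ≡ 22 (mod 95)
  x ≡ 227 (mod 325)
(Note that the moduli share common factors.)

Combine the congruences pairwise.
gcd(725, 95) = 5 and 5 | (22 − 152), so the pair is consistent; merging gives x ≡ 877 (mod 13775), where 13775 = lcm(725, 95).
gcd(13775, 325) = 25 and 25 | (227 − 877), so the pair is consistent; merging gives x ≡ 877 (mod 179075), where 179075 = lcm(13775, 325).
The solution is unique modulo lcm(725, 95, 325) = 179075.

877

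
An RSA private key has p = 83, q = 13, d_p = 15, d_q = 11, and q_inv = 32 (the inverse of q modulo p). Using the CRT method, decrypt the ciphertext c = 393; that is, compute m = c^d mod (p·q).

m₁ = c^(d_p) mod p: c ≡ 61 (mod 83), and 61^15 mod 83 = 64.
m₂ = c^(d_q) mod q: c ≡ 3 (mod 13), and 3^11 mod 13 = 9.
h = q_inv·(m₁ − m₂) mod p = 32·(64 − 9) mod 83 = 17.
m = m₂ + h·q = 9 + 17·13 = 230.

230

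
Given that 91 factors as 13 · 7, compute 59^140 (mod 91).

16

Mod 13: 59 ≡ 7; by Fermat, exponent reduces to 140 mod 12 = 8; 7^8 ≡ 3 (mod 13).
Mod 7: 59 ≡ 3; by Fermat, exponent reduces to 140 mod 6 = 2; 3^2 ≡ 2 (mod 7).
Combine by CRT: x ≡ 3 (mod 13), x ≡ 2 (mod 7) ⇒ x ≡ 16 (mod 91).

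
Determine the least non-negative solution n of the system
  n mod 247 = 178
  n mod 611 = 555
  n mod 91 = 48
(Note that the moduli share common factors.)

35993

gcd(247, 611) = 13 and 13 | (555 − 178), so the pair is consistent; merging gives n ≡ 1166 (mod 11609), where 11609 = lcm(247, 611).
gcd(11609, 91) = 13 and 13 | (48 − 1166), so the pair is consistent; merging gives n ≡ 35993 (mod 81263), where 81263 = lcm(11609, 91).
The solution is unique modulo lcm(247, 611, 91) = 81263.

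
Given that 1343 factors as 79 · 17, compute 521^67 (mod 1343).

481

Mod 79: 521 ≡ 47; 47^67 ≡ 7 (mod 79).
Mod 17: 521 ≡ 11; by Fermat, exponent reduces to 67 mod 16 = 3; 11^3 ≡ 5 (mod 17).
Combine by CRT: x ≡ 7 (mod 79), x ≡ 5 (mod 17) ⇒ x ≡ 481 (mod 1343).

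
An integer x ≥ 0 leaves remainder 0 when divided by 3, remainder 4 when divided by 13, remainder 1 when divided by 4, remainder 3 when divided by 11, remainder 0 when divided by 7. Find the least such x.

The moduli are pairwise coprime; N = 3·13·4·11·7 = 12012.
N/3 = 4004; 4004 ≡ 2 (mod 3); 2·2 ≡ 1, so inverse 2.
N/13 = 924; 924 ≡ 1 (mod 13), inverse 1.
N/4 = 3003; 3003 ≡ 3 (mod 4); 3·3 ≡ 1, so inverse 3.
N/11 = 1092; 1092 ≡ 3 (mod 11); 3·4 ≡ 1, so inverse 4.
N/7 = 1716; 1716 ≡ 1 (mod 7), inverse 1.
x ≡ 0·4004·2 + 4·924·1 + 1·3003·3 + 3·1092·4 + 0·1716·1 = 25809.
25809 mod 12012 = 1785.

1785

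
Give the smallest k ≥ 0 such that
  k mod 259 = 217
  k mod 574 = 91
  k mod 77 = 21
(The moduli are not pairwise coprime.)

gcd(259, 574) = 7 and 7 | (91 − 217), so the pair is consistent; merging gives k ≡ 17311 (mod 21238), where 21238 = lcm(259, 574).
gcd(21238, 77) = 7 and 7 | (21 − 17311), so the pair is consistent; merging gives k ≡ 81025 (mod 233618), where 233618 = lcm(21238, 77).
The solution is unique modulo lcm(259, 574, 77) = 233618.

81025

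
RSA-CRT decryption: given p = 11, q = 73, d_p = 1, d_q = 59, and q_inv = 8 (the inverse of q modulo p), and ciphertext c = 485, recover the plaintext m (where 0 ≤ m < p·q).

m₁ = c^(d_p) mod p: c ≡ 1 (mod 11), and 1^1 mod 11 = 1.
m₂ = c^(d_q) mod q: c ≡ 47 (mod 73), and 47^59 mod 73 = 34.
h = q_inv·(m₁ − m₂) mod p = 8·(1 − 34) mod 11 = 0.
m = m₂ + h·q = 34 + 0·73 = 34.

34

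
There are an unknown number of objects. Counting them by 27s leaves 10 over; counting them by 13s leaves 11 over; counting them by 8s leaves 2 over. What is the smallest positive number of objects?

1090

The moduli are pairwise coprime; M = 27·13·8 = 2808.
M/27 = 104; 104 ≡ 23 (mod 27); 23·20 ≡ 1, so inverse 20.
M/13 = 216; 216 ≡ 8 (mod 13); 8·5 ≡ 1, so inverse 5.
M/8 = 351; 351 ≡ 7 (mod 8); 7·7 ≡ 1, so inverse 7.
N ≡ 10·104·20 + 11·216·5 + 2·351·7 = 37594.
37594 mod 2808 = 1090.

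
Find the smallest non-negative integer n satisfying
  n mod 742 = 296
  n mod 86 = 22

gcd(742, 86) = 2 and 2 | (22 − 296), so the pair is consistent; merging gives n ≡ 16620 (mod 31906), where 31906 = lcm(742, 86).
The solution is unique modulo lcm(742, 86) = 31906.

16620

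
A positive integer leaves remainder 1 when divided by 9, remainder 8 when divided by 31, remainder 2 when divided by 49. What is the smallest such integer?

From N ≡ 1 (mod 9) write N = 1 + 9t. Substituting into N ≡ 8 (mod 31) gives 9t ≡ 7 (mod 31), and since 9⁻¹ ≡ 7 (mod 31), t ≡ 18. Hence N ≡ 1 + 9·18 = 163 (mod 279).
From N ≡ 163 (mod 279) write N = 163 + 279t. Substituting into N ≡ 2 (mod 49) gives 279t ≡ 35 (mod 49), and since 34⁻¹ ≡ 13 (mod 49), t ≡ 14. Hence N ≡ 163 + 279·14 = 4069 (mod 13671).

4069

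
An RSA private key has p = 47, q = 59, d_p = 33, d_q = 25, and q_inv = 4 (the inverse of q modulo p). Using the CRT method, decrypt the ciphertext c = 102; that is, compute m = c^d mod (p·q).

1820

m₁ = c^(d_p) mod p: c ≡ 8 (mod 47), and 8^33 mod 47 = 34.
m₂ = c^(d_q) mod q: c ≡ 43 (mod 59), and 43^25 mod 59 = 50.
h = q_inv·(m₁ − m₂) mod p = 4·(34 − 50) mod 47 = 30.
m = m₂ + h·q = 50 + 30·59 = 1820.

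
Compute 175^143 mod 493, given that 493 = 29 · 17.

Mod 29: 175 ≡ 1; by Fermat, exponent reduces to 143 mod 28 = 3; 1^3 ≡ 1 (mod 29).
Mod 17: 175 ≡ 5; by Fermat, exponent reduces to 143 mod 16 = 15; 5^15 ≡ 7 (mod 17).
Combine by CRT: x ≡ 1 (mod 29), x ≡ 7 (mod 17) ⇒ x ≡ 262 (mod 493).

262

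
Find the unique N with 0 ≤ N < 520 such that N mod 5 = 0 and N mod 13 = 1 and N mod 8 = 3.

235

Combine the congruences pairwise.
From N ≡ 0 (mod 5) write N = 0 + 5t. Substituting into N ≡ 1 (mod 13) gives 5t ≡ 1 (mod 13), and since 5⁻¹ ≡ 8 (mod 13), t ≡ 8. Hence N ≡ 0 + 5·8 = 40 (mod 65).
From N ≡ 40 (mod 65) write N = 40 + 65t. Substituting into N ≡ 3 (mod 8) gives 65t ≡ 3 (mod 8), and since 1⁻¹ ≡ 1 (mod 8), t ≡ 3. Hence N ≡ 40 + 65·3 = 235 (mod 520).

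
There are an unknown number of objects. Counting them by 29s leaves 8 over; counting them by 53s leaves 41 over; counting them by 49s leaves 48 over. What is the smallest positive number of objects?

From N ≡ 8 (mod 29) write N = 8 + 29t. Substituting into N ≡ 41 (mod 53) gives 29t ≡ 33 (mod 53), and since 29⁻¹ ≡ 11 (mod 53), t ≡ 45. Hence N ≡ 8 + 29·45 = 1313 (mod 1537).
From N ≡ 1313 (mod 1537) write N = 1313 + 1537t. Substituting into N ≡ 48 (mod 49) gives 1537t ≡ 9 (mod 49), and since 18⁻¹ ≡ 30 (mod 49), t ≡ 25. Hence N ≡ 1313 + 1537·25 = 39738 (mod 75313).

39738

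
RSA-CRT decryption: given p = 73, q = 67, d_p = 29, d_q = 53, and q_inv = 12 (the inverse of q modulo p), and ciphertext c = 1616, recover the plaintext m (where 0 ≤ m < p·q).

4735

m₁ = c^(d_p) mod p: c ≡ 10 (mod 73), and 10^29 mod 73 = 63.
m₂ = c^(d_q) mod q: c ≡ 8 (mod 67), and 8^53 mod 67 = 45.
h = q_inv·(m₁ − m₂) mod p = 12·(63 − 45) mod 73 = 70.
m = m₂ + h·q = 45 + 70·67 = 4735.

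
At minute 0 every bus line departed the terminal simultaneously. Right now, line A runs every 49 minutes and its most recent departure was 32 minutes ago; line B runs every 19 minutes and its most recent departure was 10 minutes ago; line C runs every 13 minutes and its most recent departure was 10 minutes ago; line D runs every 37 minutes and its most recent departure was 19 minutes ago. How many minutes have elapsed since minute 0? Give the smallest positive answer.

317405

The moduli are pairwise coprime; N = 49·19·13·37 = 447811.
N/49 = 9139; 9139 ≡ 25 (mod 49); 25·2 ≡ 1, so inverse 2.
N/19 = 23569; 23569 ≡ 9 (mod 19); 9·17 ≡ 1, so inverse 17.
N/13 = 34447; 34447 ≡ 10 (mod 13); 10·4 ≡ 1, so inverse 4.
N/37 = 12103; 12103 ≡ 4 (mod 37); 4·28 ≡ 1, so inverse 28.
t ≡ 32·9139·2 + 10·23569·17 + 10·34447·4 + 19·12103·28 = 12408302.
12408302 mod 447811 = 317405.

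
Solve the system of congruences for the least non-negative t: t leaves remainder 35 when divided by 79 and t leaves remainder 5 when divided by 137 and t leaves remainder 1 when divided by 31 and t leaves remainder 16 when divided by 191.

The moduli are pairwise coprime; N = 79·137·31·191 = 64082983.
N/79 = 811177; 811177 ≡ 5 (mod 79); 5·16 ≡ 1, so inverse 16.
N/137 = 467759; 467759 ≡ 41 (mod 137); 41·127 ≡ 1, so inverse 127.
N/31 = 2067193; 2067193 ≡ 20 (mod 31); 20·14 ≡ 1, so inverse 14.
N/191 = 335513; 335513 ≡ 117 (mod 191); 117·80 ≡ 1, so inverse 80.
t ≡ 35·811177·16 + 5·467759·127 + 1·2067193·14 + 16·335513·80 = 1209683427.
1209683427 mod 64082983 = 56189733.

56189733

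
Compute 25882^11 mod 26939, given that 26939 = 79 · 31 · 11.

Mod 79: 25882 ≡ 49; 49^11 ≡ 40 (mod 79).
Mod 31: 25882 ≡ 28; 28^11 ≡ 18 (mod 31).
Mod 11: 25882 ≡ 10; by Fermat, exponent reduces to 11 mod 10 = 1; 10^1 ≡ 10 (mod 11).
Combine by CRT: x ≡ 40 (mod 79), x ≡ 18 (mod 31), x ≡ 10 (mod 11) ⇒ x ≡ 12759 (mod 26939).

12759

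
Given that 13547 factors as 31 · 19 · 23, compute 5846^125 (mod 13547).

Mod 31: 5846 ≡ 18; by Fermat, exponent reduces to 125 mod 30 = 5; 18^5 ≡ 25 (mod 31).
Mod 19: 5846 ≡ 13; by Fermat, exponent reduces to 125 mod 18 = 17; 13^17 ≡ 3 (mod 19).
Mod 23: 5846 ≡ 4; by Fermat, exponent reduces to 125 mod 22 = 15; 4^15 ≡ 3 (mod 23).
Combine by CRT: x ≡ 25 (mod 31), x ≡ 3 (mod 19), x ≡ 3 (mod 23) ⇒ x ≡ 12239 (mod 13547).

12239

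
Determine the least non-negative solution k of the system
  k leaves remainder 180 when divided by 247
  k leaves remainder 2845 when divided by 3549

24139

gcd(247, 3549) = 13 and 13 | (2845 − 180), so the pair is consistent; merging gives k ≡ 24139 (mod 67431), where 67431 = lcm(247, 3549).
The solution is unique modulo lcm(247, 3549) = 67431.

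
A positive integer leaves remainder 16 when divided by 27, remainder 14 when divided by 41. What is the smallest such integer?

From n ≡ 16 (mod 27) write n = 16 + 27t. Substituting into n ≡ 14 (mod 41) gives 27t ≡ 39 (mod 41), and since 27⁻¹ ≡ 38 (mod 41), t ≡ 6. Hence n ≡ 16 + 27·6 = 178 (mod 1107).

178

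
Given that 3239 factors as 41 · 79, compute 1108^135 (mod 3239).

Mod 41: 1108 ≡ 1; by Fermat, exponent reduces to 135 mod 40 = 15; 1^15 ≡ 1 (mod 41).
Mod 79: 1108 ≡ 2; by Fermat, exponent reduces to 135 mod 78 = 57; 2^57 ≡ 22 (mod 79).
Combine by CRT: x ≡ 1 (mod 41), x ≡ 22 (mod 79) ⇒ x ≡ 575 (mod 3239).

575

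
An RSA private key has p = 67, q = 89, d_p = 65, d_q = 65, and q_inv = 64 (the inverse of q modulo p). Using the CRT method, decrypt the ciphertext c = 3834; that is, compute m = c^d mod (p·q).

m₁ = c^(d_p) mod p: c ≡ 15 (mod 67), and 15^65 mod 67 = 9.
m₂ = c^(d_q) mod q: c ≡ 7 (mod 89), and 7^65 mod 89 = 46.
h = q_inv·(m₁ − m₂) mod p = 64·(9 − 46) mod 67 = 44.
m = m₂ + h·q = 46 + 44·89 = 3962.

3962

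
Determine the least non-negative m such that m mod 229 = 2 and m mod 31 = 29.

From m ≡ 2 (mod 229) write m = 2 + 229t. Substituting into m ≡ 29 (mod 31) gives 229t ≡ 27 (mod 31), and since 12⁻¹ ≡ 13 (mod 31), t ≡ 10. Hence m ≡ 2 + 229·10 = 2292 (mod 7099).

2292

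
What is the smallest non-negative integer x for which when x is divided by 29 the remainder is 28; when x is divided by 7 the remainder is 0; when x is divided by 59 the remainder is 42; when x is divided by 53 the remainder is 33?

Combine the congruences pairwise.
From x ≡ 28 (mod 29) write x = 28 + 29t. Substituting into x ≡ 0 (mod 7) gives 29t ≡ 0 (mod 7), and since 1⁻¹ ≡ 1 (mod 7), t ≡ 0. Hence x ≡ 28 + 29·0 = 28 (mod 203).
From x ≡ 28 (mod 203) write x = 28 + 203t. Substituting into x ≡ 42 (mod 59) gives 203t ≡ 14 (mod 59), and since 26⁻¹ ≡ 25 (mod 59), t ≡ 55. Hence x ≡ 28 + 203·55 = 11193 (mod 11977).
From x ≡ 11193 (mod 11977) write x = 11193 + 11977t. Substituting into x ≡ 33 (mod 53) gives 11977t ≡ 23 (mod 53), and since 52⁻¹ ≡ 52 (mod 53), t ≡ 30. Hence x ≡ 11193 + 11977·30 = 370503 (mod 634781).

370503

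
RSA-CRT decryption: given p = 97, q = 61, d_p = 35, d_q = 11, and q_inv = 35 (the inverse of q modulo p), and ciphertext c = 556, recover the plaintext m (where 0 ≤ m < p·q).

m₁ = c^(d_p) mod p: c ≡ 71 (mod 97), and 71^35 mod 97 = 5.
m₂ = c^(d_q) mod q: c ≡ 7 (mod 61), and 7^11 mod 61 = 31.
h = q_inv·(m₁ − m₂) mod p = 35·(5 − 31) mod 97 = 60.
m = m₂ + h·q = 31 + 60·61 = 3691.

3691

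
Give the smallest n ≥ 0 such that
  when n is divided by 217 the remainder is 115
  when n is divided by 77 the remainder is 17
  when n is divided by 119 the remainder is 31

gcd(217, 77) = 7 and 7 | (17 − 115), so the pair is consistent; merging gives n ≡ 1634 (mod 2387), where 2387 = lcm(217, 77).
gcd(2387, 119) = 7 and 7 | (31 − 1634), so the pair is consistent; merging gives n ≡ 23117 (mod 40579), where 40579 = lcm(2387, 119).
The solution is unique modulo lcm(217, 77, 119) = 40579.

23117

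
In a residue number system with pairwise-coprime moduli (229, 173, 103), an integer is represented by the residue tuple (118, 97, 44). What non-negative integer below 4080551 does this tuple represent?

The moduli are pairwise coprime; N = 229·173·103 = 4080551.
N/229 = 17819; 17819 ≡ 186 (mod 229); 186·213 ≡ 1, so inverse 213.
N/173 = 23587; 23587 ≡ 59 (mod 173); 59·44 ≡ 1, so inverse 44.
N/103 = 39617; 39617 ≡ 65 (mod 103); 65·84 ≡ 1, so inverse 84.
x ≡ 118·17819·213 + 97·23587·44 + 44·39617·84 = 694956494.
694956494 mod 4080551 = 1262824.

1262824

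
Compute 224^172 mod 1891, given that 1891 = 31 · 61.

Mod 31: 224 ≡ 7; by Fermat, exponent reduces to 172 mod 30 = 22; 7^22 ≡ 28 (mod 31).
Mod 61: 224 ≡ 41; by Fermat, exponent reduces to 172 mod 60 = 52; 41^52 ≡ 34 (mod 61).
Combine by CRT: x ≡ 28 (mod 31), x ≡ 34 (mod 61) ⇒ x ≡ 400 (mod 1891).

400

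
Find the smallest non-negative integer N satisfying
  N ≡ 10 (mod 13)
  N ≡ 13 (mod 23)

36

From N ≡ 10 (mod 13) write N = 10 + 13t. Substituting into N ≡ 13 (mod 23) gives 13t ≡ 3 (mod 23), and since 13⁻¹ ≡ 16 (mod 23), t ≡ 2. Hence N ≡ 10 + 13·2 = 36 (mod 299).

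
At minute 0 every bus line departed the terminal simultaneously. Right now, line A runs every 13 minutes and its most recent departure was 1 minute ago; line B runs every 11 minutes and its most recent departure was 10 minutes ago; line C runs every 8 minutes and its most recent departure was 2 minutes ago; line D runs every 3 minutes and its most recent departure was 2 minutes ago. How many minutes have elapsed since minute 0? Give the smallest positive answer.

From t ≡ 1 (mod 13) write t = 1 + 13s. Substituting into t ≡ 10 (mod 11) gives 13s ≡ 9 (mod 11), and since 2⁻¹ ≡ 6 (mod 11), s ≡ 10. Hence t ≡ 1 + 13·10 = 131 (mod 143).
From t ≡ 131 (mod 143) write t = 131 + 143s. Substituting into t ≡ 2 (mod 8) gives 143s ≡ 7 (mod 8), and since 7⁻¹ ≡ 7 (mod 8), s ≡ 1. Hence t ≡ 131 + 143·1 = 274 (mod 1144).
From t ≡ 274 (mod 1144) write t = 274 + 1144s. Substituting into t ≡ 2 (mod 3) gives 1144s ≡ 1 (mod 3), and since 1⁻¹ ≡ 1 (mod 3), s ≡ 1. Hence t ≡ 274 + 1144·1 = 1418 (mod 3432).

1418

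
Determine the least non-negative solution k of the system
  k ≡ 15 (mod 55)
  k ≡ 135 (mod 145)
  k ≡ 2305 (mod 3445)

gcd(55, 145) = 5 and 5 | (135 − 15), so the pair is consistent; merging gives k ≡ 1005 (mod 1595), where 1595 = lcm(55, 145).
gcd(1595, 3445) = 5 and 5 | (2305 − 1005), so the pair is consistent; merging gives k ≡ 415705 (mod 1098955), where 1098955 = lcm(1595, 3445).
The solution is unique modulo lcm(55, 145, 3445) = 1098955.

415705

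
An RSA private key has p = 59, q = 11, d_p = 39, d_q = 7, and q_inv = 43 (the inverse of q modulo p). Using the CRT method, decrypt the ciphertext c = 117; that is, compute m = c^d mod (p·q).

589

m₁ = c^(d_p) mod p: c ≡ 58 (mod 59), and 58^39 mod 59 = 58.
m₂ = c^(d_q) mod q: c ≡ 7 (mod 11), and 7^7 mod 11 = 6.
h = q_inv·(m₁ − m₂) mod p = 43·(58 − 6) mod 59 = 53.
m = m₂ + h·q = 6 + 53·11 = 589.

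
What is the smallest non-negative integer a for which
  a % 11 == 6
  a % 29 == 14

72

From a ≡ 6 (mod 11) write a = 6 + 11t. Substituting into a ≡ 14 (mod 29) gives 11t ≡ 8 (mod 29), and since 11⁻¹ ≡ 8 (mod 29), t ≡ 6. Hence a ≡ 6 + 11·6 = 72 (mod 319).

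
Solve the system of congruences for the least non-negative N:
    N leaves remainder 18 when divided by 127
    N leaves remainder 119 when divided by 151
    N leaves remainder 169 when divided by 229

2865646

Combine the congruences pairwise.
From N ≡ 18 (mod 127) write N = 18 + 127t. Substituting into N ≡ 119 (mod 151) gives 127t ≡ 101 (mod 151), and since 127⁻¹ ≡ 44 (mod 151), t ≡ 65. Hence N ≡ 18 + 127·65 = 8273 (mod 19177).
From N ≡ 8273 (mod 19177) write N = 8273 + 19177t. Substituting into N ≡ 169 (mod 229) gives 19177t ≡ 140 (mod 229), and since 170⁻¹ ≡ 163 (mod 229), t ≡ 149. Hence N ≡ 8273 + 19177·149 = 2865646 (mod 4391533).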